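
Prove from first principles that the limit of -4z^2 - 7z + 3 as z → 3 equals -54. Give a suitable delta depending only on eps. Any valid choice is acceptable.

delta = min(2, eps/39)

Suppose eps > 0. We want delta > 0 such that 0 < |z − 3| < delta implies |(-4z^2 - 7z + 3) + 54| < eps.
(-4z^2 - 7z + 3) + 54 = -4z^2 - 7z + 57 = (z − 3)(-4z - 19).
So |(-4z^2 - 7z + 3) + 54| = |z − 3|·|-4z - 19|.
Assume first that |z − 3| < 2, so |z| < 5. Then |-4z - 19| ≤ 4·5 + 19 = 39.
Hence |(-4z^2 - 7z + 3) + 54| ≤ 39|z − 3| < eps provided |z − 3| < eps/39.
Take delta = min(2, eps/39). Then 0 < |z − 3| < delta gives both |z − 3| < 2 and |z − 3| < eps/39, so |(-4z^2 - 7z + 3) + 54| < eps.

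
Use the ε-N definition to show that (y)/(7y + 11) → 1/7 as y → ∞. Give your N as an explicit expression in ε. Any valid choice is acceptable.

N = (11/49)/ε

Suppose ε > 0. We seek N > 0 such that y > N implies |(y)/(7y + 11) − (1/7)| < ε.
(y)/(7y + 11) − (1/7) = (7(y) − (7y + 11)) / (7(7y + 11)) = -11/(7(7y + 11)).
For y > 0 we have 7y + 11 > 7y, so |(y)/(7y + 11) − (1/7)| = 11/(7(7y + 11)) < 11/(7·7y) = (11/49)/y.
Thus |(y)/(7y + 11) − (1/7)| < ε whenever y > (11/49)/ε.
Take N = (11/49)/ε. If y > N then |(y)/(7y + 11) − (1/7)| < (11/49)/y < ε.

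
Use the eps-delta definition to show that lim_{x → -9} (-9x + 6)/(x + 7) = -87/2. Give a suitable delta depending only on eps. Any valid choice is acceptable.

delta = min(1, (2/69)eps)

Let eps > 0 be given. We want delta > 0 with 0 < |x + 9| < delta ⇒ |(-9x + 6)/(x + 7) + 87/2| < eps.
Combining over a common denominator, (-9x + 6)/(x + 7) + 87/2 = [(-9x + 6)·(-2) − 87·(x + 7)] / [(-2)·(x + 7)] = -69(x + 9) / ((-2)(x + 7)).
So |(-9x + 6)/(x + 7) + 87/2| = 69|x + 9| / (2·|x + 7|).
Restrict delta ≤ 1. Then |x + 9| < 1 gives |x + 7| = |(x + 9) + (-2)| ≥ 2 − 1 = 1.
Hence |(-9x + 6)/(x + 7) + 87/2| < 69|x + 9|/(2·1) = (69/2)|x + 9|, which is < eps once |x + 9| < (2/69)eps.
Take delta = min(1, (2/69)eps). Then 0 < |x + 9| < delta forces both bounds, so |(-9x + 6)/(x + 7) + 87/2| < eps.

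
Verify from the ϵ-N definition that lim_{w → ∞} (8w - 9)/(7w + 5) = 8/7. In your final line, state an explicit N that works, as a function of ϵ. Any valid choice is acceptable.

N = (103/49)/ϵ

Let ϵ > 0. We seek N > 0 such that w > N implies |(8w - 9)/(7w + 5) − (8/7)| < ϵ.
(8w - 9)/(7w + 5) − (8/7) = (7(8w - 9) − 8(7w + 5)) / (7(7w + 5)) = -103/(7(7w + 5)).
For w > 0 we have 7w + 5 > 7w, so |(8w - 9)/(7w + 5) − (8/7)| = 103/(7(7w + 5)) < 103/(7·7w) = (103/49)/w.
Thus |(8w - 9)/(7w + 5) − (8/7)| < ϵ whenever w > (103/49)/ϵ.
Take N = (103/49)/ϵ. If w > N then |(8w - 9)/(7w + 5) − (8/7)| < (103/49)/w < ϵ.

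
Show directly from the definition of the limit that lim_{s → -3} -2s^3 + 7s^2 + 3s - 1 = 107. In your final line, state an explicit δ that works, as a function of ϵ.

Suppose ϵ > 0. We want δ > 0 such that 0 < |s + 3| < δ implies |(-2s^3 + 7s^2 + 3s - 1) − 107| < ϵ.
(-2s^3 + 7s^2 + 3s - 1) − 107 = -2s^3 + 7s^2 + 3s - 108 = (s + 3)(-2s^2 + 13s - 36).
So |(-2s^3 + 7s^2 + 3s - 1) − 107| = |s + 3|·|-2s^2 + 13s - 36|.
Assume first that |s + 3| < 1, so |s| < 4. Then |-2s^2 + 13s - 36| ≤ 2·4^2 + 13·4 + 36 = 120.
Hence |(-2s^3 + 7s^2 + 3s - 1) − 107| ≤ 120|s + 3| < ϵ provided |s + 3| < ϵ/120.
Take δ = min(1, ϵ/120). Then 0 < |s + 3| < δ gives both |s + 3| < 1 and |s + 3| < ϵ/120, so |(-2s^3 + 7s^2 + 3s - 1) − 107| < ϵ.

δ = min(1, ϵ/120)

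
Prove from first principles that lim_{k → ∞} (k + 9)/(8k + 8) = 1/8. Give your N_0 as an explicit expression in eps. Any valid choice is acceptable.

Fix eps > 0. For k ≥ 1, |(k + 9)/(8k + 8) − (1/8)| = |64|/(8(8k + 8)) = 64/(8(8k + 8)).
Since 8k + 8 ≥ 8k for k ≥ 1, this is ≤ 64/(8·8k) = 1/k.
So |(k + 9)/(8k + 8) − (1/8)| < eps whenever k > 1/eps.
Take N_0 = 1/eps. If k > N_0 then |(k + 9)/(8k + 8) − (1/8)| ≤ 1/k < eps.

N_0 = 1/eps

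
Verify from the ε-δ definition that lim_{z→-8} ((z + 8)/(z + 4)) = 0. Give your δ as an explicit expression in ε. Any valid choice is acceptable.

Let ε > 0. We want δ > 0 with 0 < |z + 8| < δ ⇒ |(z + 8)/(z + 4) − 0| < ε.
Combining over a common denominator, (z + 8)/(z + 4) − 0 = [(z + 8)·(-4) − 0·(z + 4)] / [(-4)·(z + 4)] = -4(z + 8) / ((-4)(z + 4)).
So |(z + 8)/(z + 4) − 0| = 4|z + 8| / (4·|z + 4|).
Require δ ≤ 2, so |z + 4| ≥ |-4| − |z + 8| > 4 − 2 = 2.
Hence |(z + 8)/(z + 4) − 0| < 4|z + 8|/(4·2) = (1/2)|z + 8|, which is < ε once |z + 8| < 2ε.
Take δ = min(2, 2ε). Then 0 < |z + 8| < δ forces both bounds, so |(z + 8)/(z + 4) − 0| < ε.

δ = min(2, 2ε)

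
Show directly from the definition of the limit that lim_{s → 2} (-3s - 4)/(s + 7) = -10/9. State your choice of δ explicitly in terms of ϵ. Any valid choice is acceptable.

Let ϵ > 0 be given. We want δ > 0 with 0 < |s − 2| < δ ⇒ |(-3s - 4)/(s + 7) + 10/9| < ϵ.
Combining over a common denominator, (-3s - 4)/(s + 7) + 10/9 = [(-3s - 4)·9 − (-10)·(s + 7)] / [9·(s + 7)] = -17(s − 2) / (9(s + 7)).
So |(-3s - 4)/(s + 7) + 10/9| = 17|s − 2| / (9·|s + 7|).
Restrict δ ≤ 9/2. Then |s − 2| < 9/2 gives |s + 7| = |(s − 2) + 9| ≥ 9 − 9/2 = 9/2.
Hence |(-3s - 4)/(s + 7) + 10/9| < 17|s − 2|/(9·(9/2)) = (34/81)|s − 2|, which is < ϵ once |s − 2| < (81/34)ϵ.
Take δ = min(9/2, (81/34)ϵ). Then 0 < |s − 2| < δ forces both bounds, so |(-3s - 4)/(s + 7) + 10/9| < ϵ.

δ = min(9/2, (81/34)ϵ)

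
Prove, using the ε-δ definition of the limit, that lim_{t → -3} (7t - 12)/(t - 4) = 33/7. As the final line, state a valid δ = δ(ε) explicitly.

δ = min(7/2, (49/32)ε)

Suppose ε > 0. We want δ > 0 with 0 < |t + 3| < δ ⇒ |(7t - 12)/(t - 4) − (33/7)| < ε.
Combining over a common denominator, (7t - 12)/(t - 4) − (33/7) = [(7t - 12)·(-7) − (-33)·(t - 4)] / [(-7)·(t - 4)] = -16(t + 3) / ((-7)(t - 4)).
So |(7t - 12)/(t - 4) − (33/7)| = 16|t + 3| / (7·|t − 4|).
Restrict δ ≤ 7/2. Then |t + 3| < 7/2 gives |t − 4| = |(t + 3) + (-7)| ≥ 7 − 7/2 = 7/2.
Hence |(7t - 12)/(t - 4) − (33/7)| < 16|t + 3|/(7·(7/2)) = (32/49)|t + 3|, which is < ε once |t + 3| < (49/32)ε.
Take δ = min(7/2, (49/32)ε). Then 0 < |t + 3| < δ forces both bounds, so |(7t - 12)/(t - 4) − (33/7)| < ε.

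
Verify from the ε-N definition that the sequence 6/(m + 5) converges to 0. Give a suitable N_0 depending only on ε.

N_0 = 6/ε

Let ε > 0. For m ≥ 1, |6/(m + 5) − 0| = 6/(m + 5) ≤ 6/m.
We need 6/m < ε, i.e. m > 6/ε.
Take N_0 = 6/ε. If m > N_0 then |6/(m + 5)| ≤ 6/m < ε.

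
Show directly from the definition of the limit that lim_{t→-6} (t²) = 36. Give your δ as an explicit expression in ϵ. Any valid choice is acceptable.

Suppose ϵ > 0. We seek δ > 0 with 0 < |t + 6| < δ ⇒ |t² − 36| < ϵ.
Factor: t² − 36 = (t + 6)(t - 6), so |t² − 36| = |t + 6|·|t - 6|.
Restrict δ ≤ 1. Then |t + 6| < 1 gives |t| < 7, so by the triangle inequality |t - 6| ≤ 7 + 6 = 13.
Hence |t² − 36| ≤ 13|t + 6|, which is < ϵ once |t + 6| < ϵ/13.
Take δ = min(1, ϵ/13). If 0 < |t + 6| < δ then both bounds hold and |t² − 36| ≤ 13|t + 6| < 13·(ϵ/13) = ϵ.

δ = min(1, ϵ/13)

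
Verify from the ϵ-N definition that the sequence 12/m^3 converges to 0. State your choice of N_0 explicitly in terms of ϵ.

N_0 = (12/ϵ)^{1/3}

Let ϵ > 0. For m ≥ 1, |12/m^3 − 0| = 12/m^3.
12/m^3 < ϵ ⇔ m^3 > 12/ϵ ⇔ m > (12/ϵ)^{1/3}.
Take N_0 = (12/ϵ)^{1/3}. Then m > N_0 implies 12/m^3 < ϵ.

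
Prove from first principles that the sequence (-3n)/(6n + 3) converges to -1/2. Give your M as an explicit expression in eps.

Let eps > 0. For n ≥ 1, |(-3n)/(6n + 3) + 1/2| = |9|/(6(6n + 3)) = 9/(6(6n + 3)).
Since 6n + 3 ≥ 6n for n ≥ 1, this is ≤ 9/(6·6n) = (1/4)/n.
So |(-3n)/(6n + 3) + 1/2| < eps whenever n > (1/4)/eps.
Take M = (1/4)/eps. If n > M then |(-3n)/(6n + 3) + 1/2| ≤ (1/4)/n < eps.

M = (1/4)/eps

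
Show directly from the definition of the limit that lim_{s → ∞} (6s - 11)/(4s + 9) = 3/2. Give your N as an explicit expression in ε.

N = (49/8)/ε

Let ε > 0. We seek N > 0 such that s > N implies |(6s - 11)/(4s + 9) − (3/2)| < ε.
(6s - 11)/(4s + 9) − (3/2) = (4(6s - 11) − 6(4s + 9)) / (4(4s + 9)) = -98/(4(4s + 9)).
For s > 0 we have 4s + 9 > 4s, so |(6s - 11)/(4s + 9) − (3/2)| = 98/(4(4s + 9)) < 98/(4·4s) = (49/8)/s.
Thus |(6s - 11)/(4s + 9) − (3/2)| < ε whenever s > (49/8)/ε.
Take N = (49/8)/ε. If s > N then |(6s - 11)/(4s + 9) − (3/2)| < (49/8)/s < ε.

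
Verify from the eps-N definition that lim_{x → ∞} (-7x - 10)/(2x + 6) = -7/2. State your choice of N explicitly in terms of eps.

N = (11/2)/eps

Fix eps > 0. We seek N > 0 such that x > N implies |(-7x - 10)/(2x + 6) + 7/2| < eps.
(-7x - 10)/(2x + 6) + 7/2 = (2(-7x - 10) − (-7)(2x + 6)) / (2(2x + 6)) = 22/(2(2x + 6)).
For x > 0 we have 2x + 6 > 2x, so |(-7x - 10)/(2x + 6) + 7/2| = 22/(2(2x + 6)) < 22/(2·2x) = (11/2)/x.
Thus |(-7x - 10)/(2x + 6) + 7/2| < eps whenever x > (11/2)/eps.
Take N = (11/2)/eps. If x > N then |(-7x - 10)/(2x + 6) + 7/2| < (11/2)/x < eps.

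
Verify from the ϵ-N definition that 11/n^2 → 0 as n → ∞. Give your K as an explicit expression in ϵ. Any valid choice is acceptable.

K = (11/ϵ)^{1/2}

Let ϵ > 0. For n ≥ 1, |11/n^2 − 0| = 11/n^2.
11/n^2 < ϵ ⇔ n^2 > 11/ϵ ⇔ n > (11/ϵ)^{1/2}.
Take K = (11/ϵ)^{1/2}. Then n > K implies 11/n^2 < ϵ.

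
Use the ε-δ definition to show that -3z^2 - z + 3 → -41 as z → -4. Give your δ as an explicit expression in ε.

δ = min(2, ε/29)

Let ε > 0 be given. We want δ > 0 such that 0 < |z + 4| < δ implies |(-3z^2 - z + 3) + 41| < ε.
(-3z^2 - z + 3) + 41 = -3z^2 - z + 44 = (z + 4)(-3z + 11).
So |(-3z^2 - z + 3) + 41| = |z + 4|·|-3z + 11|.
Assume first that |z + 4| < 2, so |z| < 6. Then |-3z + 11| ≤ 3·6 + 11 = 29.
Hence |(-3z^2 - z + 3) + 41| ≤ 29|z + 4| < ε provided |z + 4| < ε/29.
Choosing δ = min(2, ε/29) ensures both conditions, hence |(-3z^2 - z + 3) + 41| < ε.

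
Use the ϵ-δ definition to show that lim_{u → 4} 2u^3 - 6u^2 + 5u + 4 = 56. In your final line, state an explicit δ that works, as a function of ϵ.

Let ϵ > 0 be given. We want δ > 0 such that 0 < |u − 4| < δ implies |(2u^3 - 6u^2 + 5u + 4) − 56| < ϵ.
(2u^3 - 6u^2 + 5u + 4) − 56 = 2u^3 - 6u^2 + 5u - 52 = (u − 4)(2u^2 + 2u + 13).
So |(2u^3 - 6u^2 + 5u + 4) − 56| = |u − 4|·|2u^2 + 2u + 13|.
Require δ ≤ 2. Then |u − 4| < 2 gives |u| < 6, and by the triangle inequality |2u^2 + 2u + 13| ≤ 2·6^2 + 2·6 + 13 = 97.
Hence |(2u^3 - 6u^2 + 5u + 4) − 56| ≤ 97|u − 4| < ϵ provided |u − 4| < ϵ/97.
Choosing δ = min(2, ϵ/97) ensures both conditions, hence |(2u^3 - 6u^2 + 5u + 4) − 56| < ϵ.

δ = min(2, ϵ/97)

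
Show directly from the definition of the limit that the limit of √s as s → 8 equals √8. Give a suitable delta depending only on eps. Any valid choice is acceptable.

Fix eps > 0. We want delta > 0 such that 0 < |s − 8| < delta implies |√s − √8| < eps.
Multiplying by the conjugate, |√s − √8| = |s − 8|/(√s + √8).
Restrict delta ≤ 8 so that |s − 8| < 8 forces s > 0, and then √s + √8 > √8.
Hence |√s − √8| < |s − 8|/√8, which is < eps once |s − 8| < √8·eps.
Take delta = min(8, √8·eps). If 0 < |s − 8| < delta then s > 0 and |√s − √8| < |s − 8|/√8 < eps.

delta = min(8, √8·eps)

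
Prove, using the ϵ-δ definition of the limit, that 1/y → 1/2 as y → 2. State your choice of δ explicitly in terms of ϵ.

δ = min(1, 2ϵ)

Fix ϵ > 0. We seek δ > 0 such that 0 < |y − 2| < δ implies |1/y − (1/2)| < ϵ.
|1/y − (1/2)| = |2 − y|/(2·|y|) = |y − 2|/(2|y|).
Restrict δ ≤ 1. Then |y − 2| < 1 gives |y| > 1, so 2|y| > 2.
Then |1/y − (1/2)| < |y − 2|/2, which is < ϵ when |y − 2| < 2ϵ.
Take δ = min(1, 2ϵ). Then 0 < |y − 2| < δ gives both |y − 2| < 1 and |y − 2| < 2ϵ, so |1/y − (1/2)| < ϵ.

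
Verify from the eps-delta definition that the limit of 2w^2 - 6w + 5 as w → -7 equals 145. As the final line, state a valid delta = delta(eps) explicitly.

delta = min(2, eps/38)

Suppose eps > 0. We want delta > 0 such that 0 < |w + 7| < delta implies |(2w^2 - 6w + 5) − 145| < eps.
(2w^2 - 6w + 5) − 145 = 2w^2 - 6w - 140 = (w + 7)(2w - 20).
So |(2w^2 - 6w + 5) − 145| = |w + 7|·|2w - 20|.
Assume first that |w + 7| < 2, so |w| < 9. Then |2w - 20| ≤ 2·9 + 20 = 38.
Hence |(2w^2 - 6w + 5) − 145| ≤ 38|w + 7| < eps provided |w + 7| < eps/38.
Choosing delta = min(2, eps/38) ensures both conditions, hence |(2w^2 - 6w + 5) − 145| < eps.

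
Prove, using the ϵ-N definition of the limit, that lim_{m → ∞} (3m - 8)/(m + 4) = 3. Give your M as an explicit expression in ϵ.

M = 20/ϵ

Let ϵ > 0. For m ≥ 1, |(3m - 8)/(m + 4) − 3| = |-20|/((m + 4)) = 20/((m + 4)).
Since m + 4 ≥ m for m ≥ 1, this is ≤ 20/(m) = 20/m.
So |(3m - 8)/(m + 4) − 3| < ϵ whenever m > 20/ϵ.
Take M = 20/ϵ. If m > M then |(3m - 8)/(m + 4) − 3| ≤ 20/m < ϵ.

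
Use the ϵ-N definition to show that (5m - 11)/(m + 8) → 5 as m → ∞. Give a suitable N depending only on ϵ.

Let ϵ > 0. For m ≥ 1, |(5m - 11)/(m + 8) − 5| = |-51|/((m + 8)) = 51/((m + 8)).
Since m + 8 ≥ m for m ≥ 1, this is ≤ 51/(m) = 51/m.
So |(5m - 11)/(m + 8) − 5| < ϵ whenever m > 51/ϵ.
Take N = 51/ϵ. If m > N then |(5m - 11)/(m + 8) − 5| ≤ 51/m < ϵ.

N = 51/ϵ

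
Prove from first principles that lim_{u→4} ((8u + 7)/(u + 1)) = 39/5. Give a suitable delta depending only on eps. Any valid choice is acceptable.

Let eps > 0. We want delta > 0 with 0 < |u − 4| < delta ⇒ |(8u + 7)/(u + 1) − (39/5)| < eps.
Combining over a common denominator, (8u + 7)/(u + 1) − (39/5) = [(8u + 7)·5 − 39·(u + 1)] / [5·(u + 1)] = 1(u − 4) / (5(u + 1)).
So |(8u + 7)/(u + 1) − (39/5)| = |u − 4| / (5·|u + 1|).
Require delta ≤ 5/2, so |u + 1| ≥ |5| − |u − 4| > 5 − 5/2 = 5/2.
Hence |(8u + 7)/(u + 1) − (39/5)| < |u − 4|/(5·(5/2)) = (2/25)|u − 4|, which is < eps once |u − 4| < (25/2)eps.
Take delta = min(5/2, (25/2)eps). Then 0 < |u − 4| < delta forces both bounds, so |(8u + 7)/(u + 1) − (39/5)| < eps.

delta = min(5/2, (25/2)eps)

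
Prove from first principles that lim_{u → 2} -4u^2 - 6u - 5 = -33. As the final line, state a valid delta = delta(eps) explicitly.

delta = min(2, eps/30)

Let eps > 0. We want delta > 0 such that 0 < |u − 2| < delta implies |(-4u^2 - 6u - 5) + 33| < eps.
(-4u^2 - 6u - 5) + 33 = -4u^2 - 6u + 28 = (u − 2)(-4u - 14).
So |(-4u^2 - 6u - 5) + 33| = |u − 2|·|-4u - 14|.
Assume first that |u − 2| < 2, so |u| < 4. Then |-4u - 14| ≤ 4·4 + 14 = 30.
Hence |(-4u^2 - 6u - 5) + 33| ≤ 30|u − 2| < eps provided |u − 2| < eps/30.
Choosing delta = min(2, eps/30) ensures both conditions, hence |(-4u^2 - 6u - 5) + 33| < eps.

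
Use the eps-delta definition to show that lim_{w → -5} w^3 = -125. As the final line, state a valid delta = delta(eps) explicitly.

delta = min(2, eps/109)

Let eps > 0 be given. We seek delta > 0 with 0 < |w + 5| < delta ⇒ |w^3 + 125| < eps.
Factor: w^3 + 125 = (w + 5)(w^2 - 5w + 25), so |w^3 + 125| = |w + 5|·|w^2 - 5w + 25|.
Impose delta ≤ 2 so that |w| < 7; then |w^2 - 5w + 25| ≤ 109.
Hence |w^3 + 125| ≤ 109|w + 5|, which is < eps once |w + 5| < eps/109.
Take delta = min(2, eps/109). If 0 < |w + 5| < delta then both bounds hold and |w^3 + 125| ≤ 109|w + 5| < 109·(eps/109) = eps.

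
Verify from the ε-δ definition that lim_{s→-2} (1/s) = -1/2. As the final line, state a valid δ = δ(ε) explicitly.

Let ε > 0 be given. We seek δ > 0 such that 0 < |s + 2| < δ implies |1/s + 1/2| < ε.
|1/s + 1/2| = |-2 − s|/(2·|s|) = |s + 2|/(2|s|).
Require δ ≤ 1 so that |s| > 2 − 1 = 1, hence 2|s| > 2.
Then |1/s + 1/2| < |s + 2|/2, which is < ε when |s + 2| < 2ε.
Take δ = min(1, 2ε). Then 0 < |s + 2| < δ gives both |s + 2| < 1 and |s + 2| < 2ε, so |1/s + 1/2| < ε.

δ = min(1, 2ε)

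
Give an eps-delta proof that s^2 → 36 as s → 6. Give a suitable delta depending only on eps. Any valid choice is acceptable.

delta = min(2, eps/14)

Suppose eps > 0. We seek delta > 0 with 0 < |s − 6| < delta ⇒ |s^2 − 36| < eps.
Factor: s^2 − 36 = (s − 6)(s + 6), so |s^2 − 36| = |s − 6|·|s + 6|.
Restrict delta ≤ 2. Then |s − 6| < 2 gives |s| < 8, so by the triangle inequality |s + 6| ≤ 8 + 6 = 14.
Hence |s^2 − 36| ≤ 14|s − 6|, which is < eps once |s − 6| < eps/14.
Take delta = min(2, eps/14). If 0 < |s − 6| < delta then both bounds hold and |s^2 − 36| ≤ 14|s − 6| < 14·(eps/14) = eps.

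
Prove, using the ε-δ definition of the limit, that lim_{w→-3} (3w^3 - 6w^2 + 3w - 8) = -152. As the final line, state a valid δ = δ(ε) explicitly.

Fix ε > 0. We want δ > 0 such that 0 < |w + 3| < δ implies |(3w^3 - 6w^2 + 3w - 8) + 152| < ε.
(3w^3 - 6w^2 + 3w - 8) + 152 = 3w^3 - 6w^2 + 3w + 144 = (w + 3)(3w^2 - 15w + 48).
So |(3w^3 - 6w^2 + 3w - 8) + 152| = |w + 3|·|3w^2 - 15w + 48|.
Require δ ≤ 1. Then |w + 3| < 1 gives |w| < 4, and by the triangle inequality |3w^2 - 15w + 48| ≤ 3·4^2 + 15·4 + 48 = 156.
Hence |(3w^3 - 6w^2 + 3w - 8) + 152| ≤ 156|w + 3| < ε provided |w + 3| < ε/156.
Choosing δ = min(1, ε/156) ensures both conditions, hence |(3w^3 - 6w^2 + 3w - 8) + 152| < ε.

δ = min(1, ε/156)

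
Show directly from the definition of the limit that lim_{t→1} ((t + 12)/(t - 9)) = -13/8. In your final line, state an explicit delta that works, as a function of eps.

Let eps > 0. We want delta > 0 with 0 < |t − 1| < delta ⇒ |(t + 12)/(t - 9) + 13/8| < eps.
Combining over a common denominator, (t + 12)/(t - 9) + 13/8 = [(t + 12)·(-8) − 13·(t - 9)] / [(-8)·(t - 9)] = -21(t − 1) / ((-8)(t - 9)).
So |(t + 12)/(t - 9) + 13/8| = 21|t − 1| / (8·|t − 9|).
Restrict delta ≤ 4. Then |t − 1| < 4 gives |t − 9| = |(t − 1) + (-8)| ≥ 8 − 4 = 4.
Hence |(t + 12)/(t - 9) + 13/8| < 21|t − 1|/(8·4) = (21/32)|t − 1|, which is < eps once |t − 1| < (32/21)eps.
Take delta = min(4, (32/21)eps). Then 0 < |t − 1| < delta forces both bounds, so |(t + 12)/(t - 9) + 13/8| < eps.

delta = min(4, (32/21)eps)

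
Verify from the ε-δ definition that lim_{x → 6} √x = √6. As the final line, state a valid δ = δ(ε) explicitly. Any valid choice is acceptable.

δ = min(6, √6·ε)

Suppose ε > 0. We want δ > 0 such that 0 < |x − 6| < δ implies |√x − √6| < ε.
Multiplying by the conjugate, |√x − √6| = |x − 6|/(√x + √6).
Restrict δ ≤ 6 so that |x − 6| < 6 forces x > 0, and then √x + √6 > √6.
Hence |√x − √6| < |x − 6|/√6, which is < ε once |x − 6| < √6·ε.
Take δ = min(6, √6·ε). If 0 < |x − 6| < δ then x > 0 and |√x − √6| < |x − 6|/√6 < ε.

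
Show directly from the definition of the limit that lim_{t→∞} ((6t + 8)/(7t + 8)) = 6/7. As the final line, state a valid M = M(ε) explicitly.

M = (8/49)/ε

Let ε > 0. We seek M > 0 such that t > M implies |(6t + 8)/(7t + 8) − (6/7)| < ε.
(6t + 8)/(7t + 8) − (6/7) = (7(6t + 8) − 6(7t + 8)) / (7(7t + 8)) = 8/(7(7t + 8)).
For t > 0 we have 7t + 8 > 7t, so |(6t + 8)/(7t + 8) − (6/7)| = 8/(7(7t + 8)) < 8/(7·7t) = (8/49)/t.
Thus |(6t + 8)/(7t + 8) − (6/7)| < ε whenever t > (8/49)/ε.
Take M = (8/49)/ε. If t > M then |(6t + 8)/(7t + 8) − (6/7)| < (8/49)/t < ε.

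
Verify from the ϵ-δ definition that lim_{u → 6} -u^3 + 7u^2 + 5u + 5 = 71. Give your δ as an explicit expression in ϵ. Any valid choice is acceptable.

Let ϵ > 0. We want δ > 0 such that 0 < |u − 6| < δ implies |(-u^3 + 7u^2 + 5u + 5) − 71| < ϵ.
(-u^3 + 7u^2 + 5u + 5) − 71 = -u^3 + 7u^2 + 5u - 66 = (u − 6)(-u^2 + u + 11).
So |(-u^3 + 7u^2 + 5u + 5) − 71| = |u − 6|·|-u^2 + u + 11|.
Require δ ≤ 1. Then |u − 6| < 1 gives |u| < 7, and by the triangle inequality |-u^2 + u + 11| ≤ 7^2 + 7 + 11 = 67.
Hence |(-u^3 + 7u^2 + 5u + 5) − 71| ≤ 67|u − 6| < ϵ provided |u − 6| < ϵ/67.
Choosing δ = min(1, ϵ/67) ensures both conditions, hence |(-u^3 + 7u^2 + 5u + 5) − 71| < ϵ.

δ = min(1, ϵ/67)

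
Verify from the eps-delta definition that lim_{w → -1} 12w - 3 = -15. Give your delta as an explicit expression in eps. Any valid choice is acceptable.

delta = eps/12

Let eps > 0 be given. We need delta > 0 so that 0 < |w + 1| < delta implies |(12w - 3) + 15| < eps.
Since (12w - 3) + 15 = 12(w + 1), we have |(12w - 3) + 15| = 12|w + 1|.
So 12|w + 1| < eps exactly when |w + 1| < eps/12.
Take delta = eps/12. If 0 < |w + 1| < delta then |(12w - 3) + 15| = 12|w + 1| < 12·(eps/12) = eps.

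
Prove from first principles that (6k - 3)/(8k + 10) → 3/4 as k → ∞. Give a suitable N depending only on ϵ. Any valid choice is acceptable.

N = (21/16)/ϵ

Suppose ϵ > 0. For k ≥ 1, |(6k - 3)/(8k + 10) − (3/4)| = |-84|/(8(8k + 10)) = 84/(8(8k + 10)).
Since 8k + 10 ≥ 8k for k ≥ 1, this is ≤ 84/(8·8k) = (21/16)/k.
So |(6k - 3)/(8k + 10) − (3/4)| < ϵ whenever k > (21/16)/ϵ.
Take N = (21/16)/ϵ. If k > N then |(6k - 3)/(8k + 10) − (3/4)| ≤ (21/16)/k < ϵ.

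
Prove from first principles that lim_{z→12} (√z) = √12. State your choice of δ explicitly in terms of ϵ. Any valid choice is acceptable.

Let ϵ > 0 be given. We want δ > 0 such that 0 < |z − 12| < δ implies |√z − √12| < ϵ.
Rationalise: √z − √12 = (z − 12)/(√z + √12), so |√z − √12| = |z − 12|/(√z + √12).
Restrict δ ≤ 12 so that |z − 12| < 12 forces z > 0, and then √z + √12 > √12.
Hence |√z − √12| < |z − 12|/√12, which is < ϵ once |z − 12| < √12·ϵ.
Take δ = min(12, √12·ϵ). If 0 < |z − 12| < δ then z > 0 and |√z − √12| < |z − 12|/√12 < ϵ.

δ = min(12, √12·ϵ)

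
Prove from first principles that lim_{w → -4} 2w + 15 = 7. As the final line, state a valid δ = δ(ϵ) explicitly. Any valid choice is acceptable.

δ = ϵ/2

Let ϵ > 0. We need δ > 0 so that 0 < |w + 4| < δ implies |(2w + 15) − 7| < ϵ.
|(2w + 15) − 7| = |2w + 8| = 2|w + 4|.
Thus it suffices that |w + 4| < ϵ/2.
Choosing δ = ϵ/2 gives |(2w + 15) − 7| = 2|w + 4| < ϵ whenever |w + 4| < δ.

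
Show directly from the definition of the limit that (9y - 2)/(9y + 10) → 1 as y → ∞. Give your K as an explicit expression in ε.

K = (4/3)/ε

Suppose ε > 0. We seek K > 0 such that y > K implies |(9y - 2)/(9y + 10) − 1| < ε.
(9y - 2)/(9y + 10) − 1 = (9(9y - 2) − 9(9y + 10)) / (9(9y + 10)) = -108/(9(9y + 10)).
For y > 0 we have 9y + 10 > 9y, so |(9y - 2)/(9y + 10) − 1| = 108/(9(9y + 10)) < 108/(9·9y) = (4/3)/y.
Thus |(9y - 2)/(9y + 10) − 1| < ε whenever y > (4/3)/ε.
Take K = (4/3)/ε. If y > K then |(9y - 2)/(9y + 10) − 1| < (4/3)/y < ε.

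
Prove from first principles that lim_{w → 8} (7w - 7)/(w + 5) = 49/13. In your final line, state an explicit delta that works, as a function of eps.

Fix eps > 0. We want delta > 0 with 0 < |w − 8| < delta ⇒ |(7w - 7)/(w + 5) − (49/13)| < eps.
Combining over a common denominator, (7w - 7)/(w + 5) − (49/13) = [(7w - 7)·13 − 49·(w + 5)] / [13·(w + 5)] = 42(w − 8) / (13(w + 5)).
So |(7w - 7)/(w + 5) − (49/13)| = 42|w − 8| / (13·|w + 5|).
Restrict delta ≤ 13/2. Then |w − 8| < 13/2 gives |w + 5| = |(w − 8) + 13| ≥ 13 − 13/2 = 13/2.
Hence |(7w - 7)/(w + 5) − (49/13)| < 42|w − 8|/(13·(13/2)) = (84/169)|w − 8|, which is < eps once |w − 8| < (169/84)eps.
Take delta = min(13/2, (169/84)eps). Then 0 < |w − 8| < delta forces both bounds, so |(7w - 7)/(w + 5) − (49/13)| < eps.

delta = min(13/2, (169/84)eps)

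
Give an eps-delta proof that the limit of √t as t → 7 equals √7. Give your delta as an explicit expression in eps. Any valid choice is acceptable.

Suppose eps > 0. We want delta > 0 such that 0 < |t − 7| < delta implies |√t − √7| < eps.
Rationalise: √t − √7 = (t − 7)/(√t + √7), so |√t − √7| = |t − 7|/(√t + √7).
Restrict delta ≤ 7 so that |t − 7| < 7 forces t > 0, and then √t + √7 > √7.
Hence |√t − √7| < |t − 7|/√7, which is < eps once |t − 7| < √7·eps.
Take delta = min(7, √7·eps). If 0 < |t − 7| < delta then t > 0 and |√t − √7| < |t − 7|/√7 < eps.

delta = min(7, √7·eps)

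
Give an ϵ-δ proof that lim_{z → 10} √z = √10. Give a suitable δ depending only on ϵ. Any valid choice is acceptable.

Let ϵ > 0 be given. We want δ > 0 such that 0 < |z − 10| < δ implies |√z − √10| < ϵ.
Rationalise: √z − √10 = (z − 10)/(√z + √10), so |√z − √10| = |z − 10|/(√z + √10).
Restrict δ ≤ 10 so that |z − 10| < 10 forces z > 0, and then √z + √10 > √10.
Hence |√z − √10| < |z − 10|/√10, which is < ϵ once |z − 10| < √10·ϵ.
Take δ = min(10, √10·ϵ). If 0 < |z − 10| < δ then z > 0 and |√z − √10| < |z − 10|/√10 < ϵ.

δ = min(10, √10·ϵ)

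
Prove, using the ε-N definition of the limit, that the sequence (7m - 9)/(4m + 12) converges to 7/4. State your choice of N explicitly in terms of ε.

N = (15/2)/ε

Suppose ε > 0. For m ≥ 1, |(7m - 9)/(4m + 12) − (7/4)| = |-120|/(4(4m + 12)) = 120/(4(4m + 12)).
Since 4m + 12 ≥ 4m for m ≥ 1, this is ≤ 120/(4·4m) = (15/2)/m.
So |(7m - 9)/(4m + 12) − (7/4)| < ε whenever m > (15/2)/ε.
Take N = (15/2)/ε. If m > N then |(7m - 9)/(4m + 12) − (7/4)| ≤ (15/2)/m < ε.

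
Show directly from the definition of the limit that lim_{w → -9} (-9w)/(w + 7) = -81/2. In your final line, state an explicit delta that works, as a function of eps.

delta = min(1, (2/63)eps)

Let eps > 0 be given. We want delta > 0 with 0 < |w + 9| < delta ⇒ |(-9w)/(w + 7) + 81/2| < eps.
Combining over a common denominator, (-9w)/(w + 7) + 81/2 = [(-9w)·(-2) − 81·(w + 7)] / [(-2)·(w + 7)] = -63(w + 9) / ((-2)(w + 7)).
So |(-9w)/(w + 7) + 81/2| = 63|w + 9| / (2·|w + 7|).
Require delta ≤ 1, so |w + 7| ≥ |-2| − |w + 9| > 2 − 1 = 1.
Hence |(-9w)/(w + 7) + 81/2| < 63|w + 9|/(2·1) = (63/2)|w + 9|, which is < eps once |w + 9| < (2/63)eps.
Take delta = min(1, (2/63)eps). Then 0 < |w + 9| < delta forces both bounds, so |(-9w)/(w + 7) + 81/2| < eps.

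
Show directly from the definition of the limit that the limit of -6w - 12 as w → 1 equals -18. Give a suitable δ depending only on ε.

Fix ε > 0. We need δ > 0 so that 0 < |w − 1| < δ implies |(-6w - 12) + 18| < ε.
Since (-6w - 12) + 18 = -6(w − 1), we have |(-6w - 12) + 18| = 6|w − 1|.
Thus it suffices that |w − 1| < ε/6.
Choosing δ = ε/6 gives |(-6w - 12) + 18| = 6|w − 1| < ε whenever |w − 1| < δ.

δ = ε/6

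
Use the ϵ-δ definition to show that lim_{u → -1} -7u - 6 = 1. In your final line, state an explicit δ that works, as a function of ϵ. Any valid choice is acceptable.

Let ϵ > 0 be given. We need δ > 0 so that 0 < |u + 1| < δ implies |(-7u - 6) − 1| < ϵ.
|(-7u - 6) − 1| = |-7u - 7| = 7|u + 1|.
Thus it suffices that |u + 1| < ϵ/7.
Take δ = ϵ/7. If 0 < |u + 1| < δ then |(-7u - 6) − 1| = 7|u + 1| < 7·(ϵ/7) = ϵ.

δ = ϵ/7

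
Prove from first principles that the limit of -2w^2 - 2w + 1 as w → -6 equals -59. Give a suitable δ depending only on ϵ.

δ = min(1, ϵ/24)

Let ϵ > 0. We want δ > 0 such that 0 < |w + 6| < δ implies |(-2w^2 - 2w + 1) + 59| < ϵ.
(-2w^2 - 2w + 1) + 59 = -2w^2 - 2w + 60 = (w + 6)(-2w + 10).
So |(-2w^2 - 2w + 1) + 59| = |w + 6|·|-2w + 10|.
Require δ ≤ 1. Then |w + 6| < 1 gives |w| < 7, and by the triangle inequality |-2w + 10| ≤ 2·7 + 10 = 24.
Hence |(-2w^2 - 2w + 1) + 59| ≤ 24|w + 6| < ϵ provided |w + 6| < ϵ/24.
Choosing δ = min(1, ϵ/24) ensures both conditions, hence |(-2w^2 - 2w + 1) + 59| < ϵ.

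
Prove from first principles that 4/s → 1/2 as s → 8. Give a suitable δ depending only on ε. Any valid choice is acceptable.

Suppose ε > 0. We seek δ > 0 such that 0 < |s − 8| < δ implies |4/s − (1/2)| < ε.
|4/s − (1/2)| = 4·|8 − s|/(8·|s|) = 4|s − 8|/(8|s|).
Require δ ≤ 4 so that |s| > 8 − 4 = 4, hence 8|s| > 32.
Then |4/s − (1/2)| < 4|s − 8|/32, which is < ε when |s − 8| < 8ε.
Take δ = min(4, 8ε). Then 0 < |s − 8| < δ gives both |s − 8| < 4 and |s − 8| < 8ε, so |4/s − (1/2)| < ε.

δ = min(4, 8ε)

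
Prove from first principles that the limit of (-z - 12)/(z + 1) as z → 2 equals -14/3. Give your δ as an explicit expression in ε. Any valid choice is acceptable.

δ = min(3/2, (9/22)ε)

Let ε > 0. We want δ > 0 with 0 < |z − 2| < δ ⇒ |(-z - 12)/(z + 1) + 14/3| < ε.
Combining over a common denominator, (-z - 12)/(z + 1) + 14/3 = [(-z - 12)·3 − (-14)·(z + 1)] / [3·(z + 1)] = 11(z − 2) / (3(z + 1)).
So |(-z - 12)/(z + 1) + 14/3| = 11|z − 2| / (3·|z + 1|).
Restrict δ ≤ 3/2. Then |z − 2| < 3/2 gives |z + 1| = |(z − 2) + 3| ≥ 3 − 3/2 = 3/2.
Hence |(-z - 12)/(z + 1) + 14/3| < 11|z − 2|/(3·(3/2)) = (22/9)|z − 2|, which is < ε once |z − 2| < (9/22)ε.
Take δ = min(3/2, (9/22)ε). Then 0 < |z − 2| < δ forces both bounds, so |(-z - 12)/(z + 1) + 14/3| < ε.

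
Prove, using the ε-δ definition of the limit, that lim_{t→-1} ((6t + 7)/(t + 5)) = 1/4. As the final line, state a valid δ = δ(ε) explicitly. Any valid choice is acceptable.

Let ε > 0. We want δ > 0 with 0 < |t + 1| < δ ⇒ |(6t + 7)/(t + 5) − (1/4)| < ε.
Combining over a common denominator, (6t + 7)/(t + 5) − (1/4) = [(6t + 7)·4 − 1·(t + 5)] / [4·(t + 5)] = 23(t + 1) / (4(t + 5)).
So |(6t + 7)/(t + 5) − (1/4)| = 23|t + 1| / (4·|t + 5|).
Restrict δ ≤ 2. Then |t + 1| < 2 gives |t + 5| = |(t + 1) + 4| ≥ 4 − 2 = 2.
Hence |(6t + 7)/(t + 5) − (1/4)| < 23|t + 1|/(4·2) = (23/8)|t + 1|, which is < ε once |t + 1| < (8/23)ε.
Take δ = min(2, (8/23)ε). Then 0 < |t + 1| < δ forces both bounds, so |(6t + 7)/(t + 5) − (1/4)| < ε.

δ = min(2, (8/23)ε)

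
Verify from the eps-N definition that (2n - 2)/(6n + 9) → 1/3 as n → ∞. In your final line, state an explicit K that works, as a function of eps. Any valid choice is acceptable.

Suppose eps > 0. For n ≥ 1, |(2n - 2)/(6n + 9) − (1/3)| = |-30|/(6(6n + 9)) = 30/(6(6n + 9)).
Since 6n + 9 ≥ 6n for n ≥ 1, this is ≤ 30/(6·6n) = (5/6)/n.
So |(2n - 2)/(6n + 9) − (1/3)| < eps whenever n > (5/6)/eps.
Take K = (5/6)/eps. If n > K then |(2n - 2)/(6n + 9) − (1/3)| ≤ (5/6)/n < eps.

K = (5/6)/eps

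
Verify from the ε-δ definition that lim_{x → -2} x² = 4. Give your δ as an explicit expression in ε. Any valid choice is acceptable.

δ = min(1, ε/5)

Let ε > 0. We seek δ > 0 with 0 < |x + 2| < δ ⇒ |x² − 4| < ε.
Factor: x² − 4 = (x + 2)(x - 2), so |x² − 4| = |x + 2|·|x - 2|.
Restrict δ ≤ 1. Then |x + 2| < 1 gives |x| < 3, so by the triangle inequality |x - 2| ≤ 3 + 2 = 5.
Hence |x² − 4| ≤ 5|x + 2|, which is < ε once |x + 2| < ε/5.
Take δ = min(1, ε/5). If 0 < |x + 2| < δ then both bounds hold and |x² − 4| ≤ 5|x + 2| < 5·(ε/5) = ε.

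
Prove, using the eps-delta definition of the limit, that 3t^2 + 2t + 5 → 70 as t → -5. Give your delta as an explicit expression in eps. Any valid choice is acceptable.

delta = min(1, eps/31)

Fix eps > 0. We want delta > 0 such that 0 < |t + 5| < delta implies |(3t^2 + 2t + 5) − 70| < eps.
(3t^2 + 2t + 5) − 70 = 3t^2 + 2t - 65 = (t + 5)(3t - 13).
So |(3t^2 + 2t + 5) − 70| = |t + 5|·|3t - 13|.
Assume first that |t + 5| < 1, so |t| < 6. Then |3t - 13| ≤ 3·6 + 13 = 31.
Hence |(3t^2 + 2t + 5) − 70| ≤ 31|t + 5| < eps provided |t + 5| < eps/31.
Take delta = min(1, eps/31). Then 0 < |t + 5| < delta gives both |t + 5| < 1 and |t + 5| < eps/31, so |(3t^2 + 2t + 5) − 70| < eps.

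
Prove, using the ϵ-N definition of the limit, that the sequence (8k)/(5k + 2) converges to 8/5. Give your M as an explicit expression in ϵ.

M = (16/25)/ϵ

Let ϵ > 0. For k ≥ 1, |(8k)/(5k + 2) − (8/5)| = |-16|/(5(5k + 2)) = 16/(5(5k + 2)).
Since 5k + 2 ≥ 5k for k ≥ 1, this is ≤ 16/(5·5k) = (16/25)/k.
So |(8k)/(5k + 2) − (8/5)| < ϵ whenever k > (16/25)/ϵ.
Take M = (16/25)/ϵ. If k > M then |(8k)/(5k + 2) − (8/5)| ≤ (16/25)/k < ϵ.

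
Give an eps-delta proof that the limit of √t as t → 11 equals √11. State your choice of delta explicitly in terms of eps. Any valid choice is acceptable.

delta = min(11, √11·eps)

Fix eps > 0. We want delta > 0 such that 0 < |t − 11| < delta implies |√t − √11| < eps.
Rationalise: √t − √11 = (t − 11)/(√t + √11), so |√t − √11| = |t − 11|/(√t + √11).
Restrict delta ≤ 11 so that |t − 11| < 11 forces t > 0, and then √t + √11 > √11.
Hence |√t − √11| < |t − 11|/√11, which is < eps once |t − 11| < √11·eps.
Take delta = min(11, √11·eps). If 0 < |t − 11| < delta then t > 0 and |√t − √11| < |t − 11|/√11 < eps.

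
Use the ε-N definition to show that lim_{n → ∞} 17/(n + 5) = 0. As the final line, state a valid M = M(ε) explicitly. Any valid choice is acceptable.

Fix ε > 0. For n ≥ 1, |17/(n + 5) − 0| = 17/(n + 5) ≤ 17/n.
We need 17/n < ε, i.e. n > 17/ε.
Take M = 17/ε. If n > M then |17/(n + 5)| ≤ 17/n < ε.

M = 17/ε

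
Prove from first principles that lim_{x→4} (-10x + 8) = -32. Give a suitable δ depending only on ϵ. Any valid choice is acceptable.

Suppose ϵ > 0. We need δ > 0 so that 0 < |x − 4| < δ implies |(-10x + 8) + 32| < ϵ.
|(-10x + 8) + 32| = |-10x + 40| = 10|x − 4|.
So 10|x − 4| < ϵ exactly when |x − 4| < ϵ/10.
Choosing δ = ϵ/10 gives |(-10x + 8) + 32| = 10|x − 4| < ϵ whenever |x − 4| < δ.

δ = ϵ/10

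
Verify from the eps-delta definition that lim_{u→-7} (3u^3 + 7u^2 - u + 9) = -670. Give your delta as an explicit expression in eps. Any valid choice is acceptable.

delta = min(2, eps/466)

Let eps > 0 be given. We want delta > 0 such that 0 < |u + 7| < delta implies |(3u^3 + 7u^2 - u + 9) + 670| < eps.
(3u^3 + 7u^2 - u + 9) + 670 = 3u^3 + 7u^2 - u + 679 = (u + 7)(3u^2 - 14u + 97).
So |(3u^3 + 7u^2 - u + 9) + 670| = |u + 7|·|3u^2 - 14u + 97|.
Assume first that |u + 7| < 2, so |u| < 9. Then |3u^2 - 14u + 97| ≤ 3·9^2 + 14·9 + 97 = 466.
Hence |(3u^3 + 7u^2 - u + 9) + 670| ≤ 466|u + 7| < eps provided |u + 7| < eps/466.
Take delta = min(2, eps/466). Then 0 < |u + 7| < delta gives both |u + 7| < 2 and |u + 7| < eps/466, so |(3u^3 + 7u^2 - u + 9) + 670| < eps.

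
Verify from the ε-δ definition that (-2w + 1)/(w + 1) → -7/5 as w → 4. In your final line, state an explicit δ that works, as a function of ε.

Suppose ε > 0. We want δ > 0 with 0 < |w − 4| < δ ⇒ |(-2w + 1)/(w + 1) + 7/5| < ε.
Combining over a common denominator, (-2w + 1)/(w + 1) + 7/5 = [(-2w + 1)·5 − (-7)·(w + 1)] / [5·(w + 1)] = -3(w − 4) / (5(w + 1)).
So |(-2w + 1)/(w + 1) + 7/5| = 3|w − 4| / (5·|w + 1|).
Restrict δ ≤ 5/2. Then |w − 4| < 5/2 gives |w + 1| = |(w − 4) + 5| ≥ 5 − 5/2 = 5/2.
Hence |(-2w + 1)/(w + 1) + 7/5| < 3|w − 4|/(5·(5/2)) = (6/25)|w − 4|, which is < ε once |w − 4| < (25/6)ε.
Take δ = min(5/2, (25/6)ε). Then 0 < |w − 4| < δ forces both bounds, so |(-2w + 1)/(w + 1) + 7/5| < ε.

δ = min(5/2, (25/6)ε)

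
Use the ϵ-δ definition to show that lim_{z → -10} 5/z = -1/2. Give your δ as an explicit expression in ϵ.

δ = min(5, 10ϵ)

Let ϵ > 0. We seek δ > 0 such that 0 < |z + 10| < δ implies |5/z + 1/2| < ϵ.
|5/z + 1/2| = 5·|-10 − z|/(10·|z|) = 5|z + 10|/(10|z|).
Restrict δ ≤ 5. Then |z + 10| < 5 gives |z| > 5, so 10|z| > 50.
Then |5/z + 1/2| < 5|z + 10|/50, which is < ϵ when |z + 10| < 10ϵ.
Take δ = min(5, 10ϵ). Then 0 < |z + 10| < δ gives both |z + 10| < 5 and |z + 10| < 10ϵ, so |5/z + 1/2| < ϵ.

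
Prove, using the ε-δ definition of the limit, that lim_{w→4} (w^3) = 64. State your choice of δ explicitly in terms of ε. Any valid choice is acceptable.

Suppose ε > 0. We seek δ > 0 with 0 < |w − 4| < δ ⇒ |w^3 − 64| < ε.
Factor: w^3 − 64 = (w − 4)(w^2 + 4w + 16), so |w^3 − 64| = |w − 4|·|w^2 + 4w + 16|.
Impose δ ≤ 2 so that |w| < 6; then |w^2 + 4w + 16| ≤ 76.
Hence |w^3 − 64| ≤ 76|w − 4|, which is < ε once |w − 4| < ε/76.
Take δ = min(2, ε/76). If 0 < |w − 4| < δ then both bounds hold and |w^3 − 64| ≤ 76|w − 4| < 76·(ε/76) = ε.

δ = min(2, ε/76)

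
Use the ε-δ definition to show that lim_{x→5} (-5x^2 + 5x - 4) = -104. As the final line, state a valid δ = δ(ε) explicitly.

δ = min(1, ε/50)

Let ε > 0 be given. We want δ > 0 such that 0 < |x − 5| < δ implies |(-5x^2 + 5x - 4) + 104| < ε.
(-5x^2 + 5x - 4) + 104 = -5x^2 + 5x + 100 = (x − 5)(-5x - 20).
So |(-5x^2 + 5x - 4) + 104| = |x − 5|·|-5x - 20|.
Assume first that |x − 5| < 1, so |x| < 6. Then |-5x - 20| ≤ 5·6 + 20 = 50.
Hence |(-5x^2 + 5x - 4) + 104| ≤ 50|x − 5| < ε provided |x − 5| < ε/50.
Choosing δ = min(1, ε/50) ensures both conditions, hence |(-5x^2 + 5x - 4) + 104| < ε.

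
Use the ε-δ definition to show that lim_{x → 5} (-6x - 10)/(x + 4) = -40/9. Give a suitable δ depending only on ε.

δ = min(9/2, (81/28)ε)

Let ε > 0. We want δ > 0 with 0 < |x − 5| < δ ⇒ |(-6x - 10)/(x + 4) + 40/9| < ε.
Combining over a common denominator, (-6x - 10)/(x + 4) + 40/9 = [(-6x - 10)·9 − (-40)·(x + 4)] / [9·(x + 4)] = -14(x − 5) / (9(x + 4)).
So |(-6x - 10)/(x + 4) + 40/9| = 14|x − 5| / (9·|x + 4|).
Restrict δ ≤ 9/2. Then |x − 5| < 9/2 gives |x + 4| = |(x − 5) + 9| ≥ 9 − 9/2 = 9/2.
Hence |(-6x - 10)/(x + 4) + 40/9| < 14|x − 5|/(9·(9/2)) = (28/81)|x − 5|, which is < ε once |x − 5| < (81/28)ε.
Take δ = min(9/2, (81/28)ε). Then 0 < |x − 5| < δ forces both bounds, so |(-6x - 10)/(x + 4) + 40/9| < ε.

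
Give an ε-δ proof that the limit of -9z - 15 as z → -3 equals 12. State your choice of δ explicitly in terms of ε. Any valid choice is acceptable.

δ = ε/9

Let ε > 0 be given. We need δ > 0 so that 0 < |z + 3| < δ implies |(-9z - 15) − 12| < ε.
|(-9z - 15) − 12| = |-9z - 27| = 9|z + 3|.
Thus it suffices that |z + 3| < ε/9.
Take δ = ε/9. If 0 < |z + 3| < δ then |(-9z - 15) − 12| = 9|z + 3| < 9·(ε/9) = ε.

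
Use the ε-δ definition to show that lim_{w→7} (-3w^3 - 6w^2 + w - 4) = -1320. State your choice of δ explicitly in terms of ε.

Let ε > 0. We want δ > 0 such that 0 < |w − 7| < δ implies |(-3w^3 - 6w^2 + w - 4) + 1320| < ε.
(-3w^3 - 6w^2 + w - 4) + 1320 = -3w^3 - 6w^2 + w + 1316 = (w − 7)(-3w^2 - 27w - 188).
So |(-3w^3 - 6w^2 + w - 4) + 1320| = |w − 7|·|-3w^2 - 27w - 188|.
Assume first that |w − 7| < 1, so |w| < 8. Then |-3w^2 - 27w - 188| ≤ 3·8^2 + 27·8 + 188 = 596.
Hence |(-3w^3 - 6w^2 + w - 4) + 1320| ≤ 596|w − 7| < ε provided |w − 7| < ε/596.
Take δ = min(1, ε/596). Then 0 < |w − 7| < δ gives both |w − 7| < 1 and |w − 7| < ε/596, so |(-3w^3 - 6w^2 + w - 4) + 1320| < ε.

δ = min(1, ε/596)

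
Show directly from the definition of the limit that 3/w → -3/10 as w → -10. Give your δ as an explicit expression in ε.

Suppose ε > 0. We seek δ > 0 such that 0 < |w + 10| < δ implies |3/w + 3/10| < ε.
|3/w + 3/10| = 3·|-10 − w|/(10·|w|) = 3|w + 10|/(10|w|).
Require δ ≤ 5 so that |w| > 10 − 5 = 5, hence 10|w| > 50.
Then |3/w + 3/10| < 3|w + 10|/50, which is < ε when |w + 10| < (50/3)ε.
Take δ = min(5, (50/3)ε). Then 0 < |w + 10| < δ gives both |w + 10| < 5 and |w + 10| < (50/3)ε, so |3/w + 3/10| < ε.

δ = min(5, (50/3)ε)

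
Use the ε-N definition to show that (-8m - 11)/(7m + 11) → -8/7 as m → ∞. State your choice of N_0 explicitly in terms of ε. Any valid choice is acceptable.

Fix ε > 0. For m ≥ 1, |(-8m - 11)/(7m + 11) + 8/7| = |11|/(7(7m + 11)) = 11/(7(7m + 11)).
Since 7m + 11 ≥ 7m for m ≥ 1, this is ≤ 11/(7·7m) = (11/49)/m.
So |(-8m - 11)/(7m + 11) + 8/7| < ε whenever m > (11/49)/ε.
Take N_0 = (11/49)/ε. If m > N_0 then |(-8m - 11)/(7m + 11) + 8/7| ≤ (11/49)/m < ε.

N_0 = (11/49)/ε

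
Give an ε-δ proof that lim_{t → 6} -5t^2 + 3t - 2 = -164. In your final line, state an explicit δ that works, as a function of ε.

δ = min(2, ε/67)

Fix ε > 0. We want δ > 0 such that 0 < |t − 6| < δ implies |(-5t^2 + 3t - 2) + 164| < ε.
(-5t^2 + 3t - 2) + 164 = -5t^2 + 3t + 162 = (t − 6)(-5t - 27).
So |(-5t^2 + 3t - 2) + 164| = |t − 6|·|-5t - 27|.
Assume first that |t − 6| < 2, so |t| < 8. Then |-5t - 27| ≤ 5·8 + 27 = 67.
Hence |(-5t^2 + 3t - 2) + 164| ≤ 67|t − 6| < ε provided |t − 6| < ε/67.
Take δ = min(2, ε/67). Then 0 < |t − 6| < δ gives both |t − 6| < 2 and |t − 6| < ε/67, so |(-5t^2 + 3t - 2) + 164| < ε.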